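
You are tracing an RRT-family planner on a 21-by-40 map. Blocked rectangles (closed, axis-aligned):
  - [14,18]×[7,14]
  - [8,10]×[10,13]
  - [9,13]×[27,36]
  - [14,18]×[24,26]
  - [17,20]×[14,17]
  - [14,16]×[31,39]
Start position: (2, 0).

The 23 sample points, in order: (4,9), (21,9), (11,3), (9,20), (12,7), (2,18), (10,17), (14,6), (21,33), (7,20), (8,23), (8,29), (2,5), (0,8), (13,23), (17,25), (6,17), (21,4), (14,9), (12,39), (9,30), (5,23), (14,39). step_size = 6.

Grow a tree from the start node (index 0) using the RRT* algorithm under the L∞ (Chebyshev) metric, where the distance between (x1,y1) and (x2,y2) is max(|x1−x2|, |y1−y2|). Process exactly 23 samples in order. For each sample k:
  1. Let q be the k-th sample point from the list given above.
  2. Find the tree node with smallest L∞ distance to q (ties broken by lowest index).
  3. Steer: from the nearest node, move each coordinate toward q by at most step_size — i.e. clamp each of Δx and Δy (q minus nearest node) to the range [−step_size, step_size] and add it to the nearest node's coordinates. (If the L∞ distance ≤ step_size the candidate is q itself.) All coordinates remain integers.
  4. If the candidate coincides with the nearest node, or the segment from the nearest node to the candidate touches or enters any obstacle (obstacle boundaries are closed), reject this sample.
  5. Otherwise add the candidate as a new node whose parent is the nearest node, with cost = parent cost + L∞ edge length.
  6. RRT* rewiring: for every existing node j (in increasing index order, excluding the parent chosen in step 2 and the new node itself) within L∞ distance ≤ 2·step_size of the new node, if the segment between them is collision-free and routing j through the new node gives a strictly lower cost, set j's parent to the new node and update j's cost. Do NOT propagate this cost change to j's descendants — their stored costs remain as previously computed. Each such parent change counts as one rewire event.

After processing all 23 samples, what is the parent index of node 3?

1. q=(4,9) nearest=0 d=9 new=(4,6) → add node 1 parent=0 cost=6
2. q=(21,9) nearest=1 d=17 new=(10,9) → add node 2 parent=1 cost=12
3. q=(11,3) nearest=2 d=6 new=(11,3) → add node 3 parent=2 cost=18
4. q=(9,20) nearest=2 d=11 new=(9,15) → blocked by [8,10]×[10,13], reject
5. q=(12,7) nearest=2 d=2 new=(12,7) → add node 4 parent=2 cost=14
6. q=(2,18) nearest=2 d=9 new=(4,15) → blocked by [8,10]×[10,13], reject
7. q=(10,17) nearest=2 d=8 new=(10,15) → blocked by [8,10]×[10,13], reject
8. q=(14,6) nearest=4 d=2 new=(14,6) → add node 5 parent=4 cost=16
9. q=(21,33) nearest=2 d=24 new=(16,15) → blocked by [14,18]×[7,14], reject
10. q=(7,20) nearest=2 d=11 new=(7,15) → blocked by [8,10]×[10,13], reject
11. q=(8,23) nearest=2 d=14 new=(8,15) → blocked by [8,10]×[10,13], reject
12. q=(8,29) nearest=2 d=20 new=(8,15) → blocked by [8,10]×[10,13], reject
13. q=(2,5) nearest=1 d=2 new=(2,5) → add node 6 parent=1 cost=8; rewire 3→6 (17<18)
14. q=(0,8) nearest=6 d=3 new=(0,8) → add node 7 parent=6 cost=11
15. q=(13,23) nearest=2 d=14 new=(13,15) → add node 8 parent=2 cost=18
16. q=(17,25) nearest=8 d=10 new=(17,21) → add node 9 parent=8 cost=24
17. q=(6,17) nearest=8 d=7 new=(7,17) → add node 10 parent=8 cost=24
18. q=(21,4) nearest=5 d=7 new=(20,4) → add node 11 parent=5 cost=22
19. q=(14,9) nearest=4 d=2 new=(14,9) → blocked by [14,18]×[7,14], reject
20. q=(12,39) nearest=9 d=18 new=(12,27) → blocked by [9,13]×[27,36], reject
21. q=(9,30) nearest=9 d=9 new=(11,27) → blocked by [9,13]×[27,36], reject
22. q=(5,23) nearest=10 d=6 new=(5,23) → add node 12 parent=10 cost=30
23. q=(14,39) nearest=12 d=16 new=(11,29) → blocked by [9,13]×[27,36], reject

Parent of node 3: 6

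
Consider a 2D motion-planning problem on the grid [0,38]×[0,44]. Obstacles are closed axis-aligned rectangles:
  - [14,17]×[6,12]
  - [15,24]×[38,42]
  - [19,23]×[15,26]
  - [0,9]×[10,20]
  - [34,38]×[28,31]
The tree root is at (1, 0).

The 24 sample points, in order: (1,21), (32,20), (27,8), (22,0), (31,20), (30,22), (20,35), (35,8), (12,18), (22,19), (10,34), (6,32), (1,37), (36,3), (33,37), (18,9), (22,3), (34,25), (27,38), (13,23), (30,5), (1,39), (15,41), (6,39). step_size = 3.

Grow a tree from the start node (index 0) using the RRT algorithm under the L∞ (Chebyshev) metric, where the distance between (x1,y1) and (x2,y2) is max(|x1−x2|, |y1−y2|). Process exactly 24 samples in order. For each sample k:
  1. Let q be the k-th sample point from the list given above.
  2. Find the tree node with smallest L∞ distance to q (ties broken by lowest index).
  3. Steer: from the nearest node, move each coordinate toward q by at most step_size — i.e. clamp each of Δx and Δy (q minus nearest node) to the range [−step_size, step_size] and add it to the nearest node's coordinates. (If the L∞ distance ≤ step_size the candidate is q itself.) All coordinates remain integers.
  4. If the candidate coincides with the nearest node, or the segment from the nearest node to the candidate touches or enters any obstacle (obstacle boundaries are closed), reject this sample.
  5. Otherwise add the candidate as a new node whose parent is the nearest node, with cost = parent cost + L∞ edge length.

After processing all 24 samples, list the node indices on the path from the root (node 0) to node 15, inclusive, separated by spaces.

Path: 0 2 3 6 7 8 12 14 15

1. q=(1,21) nearest=0 d=21 new=(1,3) → add node 1 parent=0 cost=3
2. q=(32,20) nearest=0 d=31 new=(4,3) → add node 2 parent=0 cost=3
3. q=(27,8) nearest=2 d=23 new=(7,6) → add node 3 parent=2 cost=6
4. q=(22,0) nearest=3 d=15 new=(10,3) → add node 4 parent=3 cost=9
5. q=(31,20) nearest=4 d=21 new=(13,6) → add node 5 parent=4 cost=12
6. q=(30,22) nearest=5 d=17 new=(16,9) → blocked by [14,17]×[6,12], reject
7. q=(20,35) nearest=3 d=29 new=(10,9) → add node 6 parent=3 cost=9
8. q=(35,8) nearest=5 d=22 new=(16,8) → blocked by [14,17]×[6,12], reject
9. q=(12,18) nearest=6 d=9 new=(12,12) → add node 7 parent=6 cost=12
10. q=(22,19) nearest=7 d=10 new=(15,15) → add node 8 parent=7 cost=15
11. q=(10,34) nearest=8 d=19 new=(12,18) → add node 9 parent=8 cost=18
12. q=(6,32) nearest=9 d=14 new=(9,21) → add node 10 parent=9 cost=21
13. q=(1,37) nearest=10 d=16 new=(6,24) → add node 11 parent=10 cost=24
14. q=(36,3) nearest=8 d=21 new=(18,12) → add node 12 parent=8 cost=18
15. q=(33,37) nearest=9 d=21 new=(15,21) → add node 13 parent=9 cost=21
16. q=(18,9) nearest=12 d=3 new=(18,9) → add node 14 parent=12 cost=21
17. q=(22,3) nearest=14 d=6 new=(21,6) → add node 15 parent=14 cost=24
18. q=(34,25) nearest=12 d=16 new=(21,15) → blocked by [19,23]×[15,26], reject
19. q=(27,38) nearest=13 d=17 new=(18,24) → add node 16 parent=13 cost=24
20. q=(13,23) nearest=13 d=2 new=(13,23) → add node 17 parent=13 cost=23
21. q=(30,5) nearest=15 d=9 new=(24,5) → add node 18 parent=15 cost=27
22. q=(1,39) nearest=11 d=15 new=(3,27) → add node 19 parent=11 cost=27
23. q=(15,41) nearest=19 d=14 new=(6,30) → add node 20 parent=19 cost=30
24. q=(6,39) nearest=20 d=9 new=(6,33) → add node 21 parent=20 cost=33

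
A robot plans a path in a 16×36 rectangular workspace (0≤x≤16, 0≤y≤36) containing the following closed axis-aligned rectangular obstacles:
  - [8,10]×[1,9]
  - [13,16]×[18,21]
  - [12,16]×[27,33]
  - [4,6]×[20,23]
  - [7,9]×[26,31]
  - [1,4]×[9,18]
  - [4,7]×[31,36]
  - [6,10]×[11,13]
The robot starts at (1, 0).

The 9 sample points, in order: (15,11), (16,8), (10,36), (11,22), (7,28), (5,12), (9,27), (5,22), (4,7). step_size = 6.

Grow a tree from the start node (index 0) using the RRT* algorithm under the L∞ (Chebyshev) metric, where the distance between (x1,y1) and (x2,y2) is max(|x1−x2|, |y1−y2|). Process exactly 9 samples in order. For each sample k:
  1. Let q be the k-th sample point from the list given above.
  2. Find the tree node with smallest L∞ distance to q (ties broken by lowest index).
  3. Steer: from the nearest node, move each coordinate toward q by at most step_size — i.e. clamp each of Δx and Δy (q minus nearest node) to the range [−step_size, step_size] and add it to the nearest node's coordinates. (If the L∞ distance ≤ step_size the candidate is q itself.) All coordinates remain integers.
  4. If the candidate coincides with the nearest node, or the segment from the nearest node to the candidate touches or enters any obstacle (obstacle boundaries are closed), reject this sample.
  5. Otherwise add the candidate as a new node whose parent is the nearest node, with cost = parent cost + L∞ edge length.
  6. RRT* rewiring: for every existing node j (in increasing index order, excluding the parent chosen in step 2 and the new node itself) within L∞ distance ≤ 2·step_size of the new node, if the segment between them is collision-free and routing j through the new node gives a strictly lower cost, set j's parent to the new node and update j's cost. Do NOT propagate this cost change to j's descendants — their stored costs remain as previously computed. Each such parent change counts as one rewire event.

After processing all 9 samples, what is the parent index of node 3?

1. q=(15,11) nearest=0 d=14 new=(7,6) → add node 1 parent=0 cost=6
2. q=(16,8) nearest=1 d=9 new=(13,8) → blocked by [8,10]×[1,9], reject
3. q=(10,36) nearest=1 d=30 new=(10,12) → blocked by [8,10]×[1,9], reject
4. q=(11,22) nearest=1 d=16 new=(11,12) → blocked by [8,10]×[1,9], reject
5. q=(7,28) nearest=1 d=22 new=(7,12) → blocked by [6,10]×[11,13], reject
6. q=(5,12) nearest=1 d=6 new=(5,12) → add node 2 parent=1 cost=12
7. q=(9,27) nearest=2 d=15 new=(9,18) → add node 3 parent=2 cost=18
8. q=(5,22) nearest=3 d=4 new=(5,22) → blocked by [4,6]×[20,23], reject
9. q=(4,7) nearest=1 d=3 new=(4,7) → add node 4 parent=1 cost=9

Parent of node 3: 2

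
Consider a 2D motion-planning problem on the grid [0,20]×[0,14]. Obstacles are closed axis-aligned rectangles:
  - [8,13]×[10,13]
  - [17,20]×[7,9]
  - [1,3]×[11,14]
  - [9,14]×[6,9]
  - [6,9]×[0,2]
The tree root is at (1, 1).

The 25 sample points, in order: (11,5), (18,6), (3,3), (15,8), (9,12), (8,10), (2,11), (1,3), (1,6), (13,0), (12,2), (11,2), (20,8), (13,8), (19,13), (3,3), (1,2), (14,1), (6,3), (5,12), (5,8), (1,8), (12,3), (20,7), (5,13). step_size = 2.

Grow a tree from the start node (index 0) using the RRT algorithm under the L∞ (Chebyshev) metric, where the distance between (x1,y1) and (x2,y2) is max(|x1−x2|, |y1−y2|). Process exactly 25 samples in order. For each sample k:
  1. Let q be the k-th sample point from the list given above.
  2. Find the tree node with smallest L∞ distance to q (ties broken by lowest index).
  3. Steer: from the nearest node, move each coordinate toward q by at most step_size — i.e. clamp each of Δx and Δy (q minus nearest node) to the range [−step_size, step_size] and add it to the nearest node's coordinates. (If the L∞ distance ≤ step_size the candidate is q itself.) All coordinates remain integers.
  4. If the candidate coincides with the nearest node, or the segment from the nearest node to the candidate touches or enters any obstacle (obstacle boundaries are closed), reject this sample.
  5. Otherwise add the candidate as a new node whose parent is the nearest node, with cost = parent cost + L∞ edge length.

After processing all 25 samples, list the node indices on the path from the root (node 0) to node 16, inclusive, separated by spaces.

1. q=(11,5) nearest=0 d=10 new=(3,3) → add node 1 parent=0 cost=2
2. q=(18,6) nearest=1 d=15 new=(5,5) → add node 2 parent=1 cost=4
3. q=(3,3) nearest=1 d=0 → coincident, reject
4. q=(15,8) nearest=2 d=10 new=(7,7) → add node 3 parent=2 cost=6
5. q=(9,12) nearest=3 d=5 new=(9,9) → blocked by [9,14]×[6,9], reject
6. q=(8,10) nearest=3 d=3 new=(8,9) → add node 4 parent=3 cost=8
7. q=(2,11) nearest=3 d=5 new=(5,9) → add node 5 parent=3 cost=8
8. q=(1,3) nearest=0 d=2 new=(1,3) → add node 6 parent=0 cost=2
9. q=(1,6) nearest=1 d=3 new=(1,5) → add node 7 parent=1 cost=4
10. q=(13,0) nearest=3 d=7 new=(9,5) → add node 8 parent=3 cost=8
11. q=(12,2) nearest=8 d=3 new=(11,3) → add node 9 parent=8 cost=10
12. q=(11,2) nearest=9 d=1 new=(11,2) → add node 10 parent=9 cost=11
13. q=(20,8) nearest=9 d=9 new=(13,5) → add node 11 parent=9 cost=12
14. q=(13,8) nearest=11 d=3 new=(13,7) → blocked by [9,14]×[6,9], reject
15. q=(19,13) nearest=11 d=8 new=(15,7) → blocked by [9,14]×[6,9], reject
16. q=(3,3) nearest=1 d=0 → coincident, reject
17. q=(1,2) nearest=0 d=1 new=(1,2) → add node 12 parent=0 cost=1
18. q=(14,1) nearest=9 d=3 new=(13,1) → add node 13 parent=9 cost=12
19. q=(6,3) nearest=2 d=2 new=(6,3) → add node 14 parent=2 cost=6
20. q=(5,12) nearest=4 d=3 new=(6,11) → add node 15 parent=4 cost=10
21. q=(5,8) nearest=5 d=1 new=(5,8) → add node 16 parent=5 cost=9
22. q=(1,8) nearest=7 d=3 new=(1,7) → add node 17 parent=7 cost=6
23. q=(12,3) nearest=9 d=1 new=(12,3) → add node 18 parent=9 cost=11
24. q=(20,7) nearest=11 d=7 new=(15,7) → blocked by [9,14]×[6,9], reject
25. q=(5,13) nearest=15 d=2 new=(5,13) → add node 19 parent=15 cost=12

Path: 0 1 2 3 5 16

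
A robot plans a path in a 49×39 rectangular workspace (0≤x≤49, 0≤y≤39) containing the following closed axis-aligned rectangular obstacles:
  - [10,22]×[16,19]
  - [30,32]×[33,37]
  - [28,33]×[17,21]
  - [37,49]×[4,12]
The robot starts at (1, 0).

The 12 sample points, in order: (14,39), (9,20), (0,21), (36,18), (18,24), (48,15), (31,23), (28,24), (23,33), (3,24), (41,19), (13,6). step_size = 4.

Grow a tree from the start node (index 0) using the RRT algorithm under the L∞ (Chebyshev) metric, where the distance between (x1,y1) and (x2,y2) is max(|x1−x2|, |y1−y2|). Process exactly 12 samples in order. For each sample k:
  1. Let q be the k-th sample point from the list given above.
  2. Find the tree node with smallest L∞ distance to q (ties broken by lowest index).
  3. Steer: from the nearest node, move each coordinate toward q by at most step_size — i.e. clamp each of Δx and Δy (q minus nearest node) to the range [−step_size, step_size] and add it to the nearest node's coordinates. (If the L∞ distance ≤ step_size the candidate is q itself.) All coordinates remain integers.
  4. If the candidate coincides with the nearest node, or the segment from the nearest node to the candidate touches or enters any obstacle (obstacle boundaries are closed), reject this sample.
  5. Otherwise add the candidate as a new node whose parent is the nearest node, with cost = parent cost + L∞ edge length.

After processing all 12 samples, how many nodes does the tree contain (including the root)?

1. q=(14,39) nearest=0 d=39 new=(5,4) → add node 1 parent=0 cost=4
2. q=(9,20) nearest=1 d=16 new=(9,8) → add node 2 parent=1 cost=8
3. q=(0,21) nearest=2 d=13 new=(5,12) → add node 3 parent=2 cost=12
4. q=(36,18) nearest=2 d=27 new=(13,12) → add node 4 parent=2 cost=12
5. q=(18,24) nearest=4 d=12 new=(17,16) → blocked by [10,22]×[16,19], reject
6. q=(48,15) nearest=4 d=35 new=(17,15) → add node 5 parent=4 cost=16
7. q=(31,23) nearest=5 d=14 new=(21,19) → blocked by [10,22]×[16,19], reject
8. q=(28,24) nearest=5 d=11 new=(21,19) → blocked by [10,22]×[16,19], reject
9. q=(23,33) nearest=5 d=18 new=(21,19) → blocked by [10,22]×[16,19], reject
10. q=(3,24) nearest=3 d=12 new=(3,16) → add node 6 parent=3 cost=16
11. q=(41,19) nearest=5 d=24 new=(21,19) → blocked by [10,22]×[16,19], reject
12. q=(13,6) nearest=2 d=4 new=(13,6) → add node 7 parent=2 cost=12

Node count: 8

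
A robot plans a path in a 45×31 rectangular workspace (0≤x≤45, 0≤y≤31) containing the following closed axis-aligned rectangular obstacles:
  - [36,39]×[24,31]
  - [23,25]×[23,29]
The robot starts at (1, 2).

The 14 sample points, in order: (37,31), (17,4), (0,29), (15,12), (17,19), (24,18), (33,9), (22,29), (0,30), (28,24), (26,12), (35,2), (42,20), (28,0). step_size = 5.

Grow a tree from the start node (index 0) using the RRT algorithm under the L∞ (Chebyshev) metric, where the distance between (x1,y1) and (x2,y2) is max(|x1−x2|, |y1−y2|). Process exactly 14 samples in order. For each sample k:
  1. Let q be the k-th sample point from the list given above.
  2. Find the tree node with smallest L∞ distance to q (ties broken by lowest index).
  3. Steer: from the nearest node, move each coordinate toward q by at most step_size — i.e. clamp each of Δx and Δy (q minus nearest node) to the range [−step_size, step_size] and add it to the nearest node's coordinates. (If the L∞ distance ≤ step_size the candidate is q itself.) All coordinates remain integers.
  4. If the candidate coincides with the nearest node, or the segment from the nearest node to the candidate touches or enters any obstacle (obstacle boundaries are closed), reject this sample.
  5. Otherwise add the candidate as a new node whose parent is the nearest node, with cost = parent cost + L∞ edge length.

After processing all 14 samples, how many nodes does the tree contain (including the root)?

Node count: 15

1. q=(37,31) nearest=0 d=36 new=(6,7) → add node 1 parent=0 cost=5
2. q=(17,4) nearest=1 d=11 new=(11,4) → add node 2 parent=1 cost=10
3. q=(0,29) nearest=1 d=22 new=(1,12) → add node 3 parent=1 cost=10
4. q=(15,12) nearest=2 d=8 new=(15,9) → add node 4 parent=2 cost=15
5. q=(17,19) nearest=4 d=10 new=(17,14) → add node 5 parent=4 cost=20
6. q=(24,18) nearest=5 d=7 new=(22,18) → add node 6 parent=5 cost=25
7. q=(33,9) nearest=6 d=11 new=(27,13) → add node 7 parent=6 cost=30
8. q=(22,29) nearest=6 d=11 new=(22,23) → add node 8 parent=6 cost=30
9. q=(0,30) nearest=5 d=17 new=(12,19) → add node 9 parent=5 cost=25
10. q=(28,24) nearest=6 d=6 new=(27,23) → add node 10 parent=6 cost=30
11. q=(26,12) nearest=7 d=1 new=(26,12) → add node 11 parent=7 cost=31
12. q=(35,2) nearest=11 d=10 new=(31,7) → add node 12 parent=11 cost=36
13. q=(42,20) nearest=12 d=13 new=(36,12) → add node 13 parent=12 cost=41
14. q=(28,0) nearest=12 d=7 new=(28,2) → add node 14 parent=12 cost=41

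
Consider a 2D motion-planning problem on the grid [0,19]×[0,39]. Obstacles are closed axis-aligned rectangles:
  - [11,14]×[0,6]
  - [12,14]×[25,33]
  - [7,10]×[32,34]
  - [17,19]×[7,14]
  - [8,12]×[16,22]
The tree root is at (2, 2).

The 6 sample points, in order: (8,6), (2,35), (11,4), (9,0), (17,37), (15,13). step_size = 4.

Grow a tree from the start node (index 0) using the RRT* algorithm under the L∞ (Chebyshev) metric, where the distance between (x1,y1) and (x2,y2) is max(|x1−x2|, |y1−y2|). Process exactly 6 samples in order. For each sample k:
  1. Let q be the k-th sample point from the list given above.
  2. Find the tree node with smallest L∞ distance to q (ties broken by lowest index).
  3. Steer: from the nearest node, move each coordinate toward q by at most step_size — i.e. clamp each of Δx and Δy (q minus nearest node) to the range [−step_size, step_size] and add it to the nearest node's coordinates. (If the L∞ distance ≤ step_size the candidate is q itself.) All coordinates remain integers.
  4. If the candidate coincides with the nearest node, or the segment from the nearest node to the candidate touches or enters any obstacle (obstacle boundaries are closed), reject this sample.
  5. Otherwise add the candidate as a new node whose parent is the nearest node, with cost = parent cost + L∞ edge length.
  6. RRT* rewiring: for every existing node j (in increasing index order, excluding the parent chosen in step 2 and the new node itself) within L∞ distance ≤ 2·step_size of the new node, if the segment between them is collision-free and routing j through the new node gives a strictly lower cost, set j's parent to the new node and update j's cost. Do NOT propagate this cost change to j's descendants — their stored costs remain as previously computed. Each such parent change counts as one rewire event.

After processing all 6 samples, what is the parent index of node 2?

Parent of node 2: 1

1. q=(8,6) nearest=0 d=6 new=(6,6) → add node 1 parent=0 cost=4
2. q=(2,35) nearest=1 d=29 new=(2,10) → add node 2 parent=1 cost=8
3. q=(11,4) nearest=1 d=5 new=(10,4) → add node 3 parent=1 cost=8
4. q=(9,0) nearest=3 d=4 new=(9,0) → add node 4 parent=3 cost=12
5. q=(17,37) nearest=2 d=27 new=(6,14) → add node 5 parent=2 cost=12
6. q=(15,13) nearest=1 d=9 new=(10,10) → add node 6 parent=1 cost=8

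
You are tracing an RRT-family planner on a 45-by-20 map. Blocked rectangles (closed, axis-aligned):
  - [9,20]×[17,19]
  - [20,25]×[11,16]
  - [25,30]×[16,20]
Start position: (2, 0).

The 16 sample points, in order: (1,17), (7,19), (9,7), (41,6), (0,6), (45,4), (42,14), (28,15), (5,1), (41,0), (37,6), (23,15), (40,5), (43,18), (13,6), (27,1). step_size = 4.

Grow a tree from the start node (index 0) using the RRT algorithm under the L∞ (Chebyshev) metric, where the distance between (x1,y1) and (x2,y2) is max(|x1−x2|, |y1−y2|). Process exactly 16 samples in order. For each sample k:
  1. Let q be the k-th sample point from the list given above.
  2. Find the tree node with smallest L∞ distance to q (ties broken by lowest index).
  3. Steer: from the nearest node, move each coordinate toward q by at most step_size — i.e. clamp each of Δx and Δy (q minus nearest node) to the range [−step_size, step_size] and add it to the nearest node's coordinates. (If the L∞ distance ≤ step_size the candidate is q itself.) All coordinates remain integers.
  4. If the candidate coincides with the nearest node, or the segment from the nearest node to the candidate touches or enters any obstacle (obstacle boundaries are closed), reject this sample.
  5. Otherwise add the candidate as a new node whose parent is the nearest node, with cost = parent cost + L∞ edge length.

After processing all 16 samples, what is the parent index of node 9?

Parent of node 9: 7

1. q=(1,17) nearest=0 d=17 new=(1,4) → add node 1 parent=0 cost=4
2. q=(7,19) nearest=1 d=15 new=(5,8) → add node 2 parent=1 cost=8
3. q=(9,7) nearest=2 d=4 new=(9,7) → add node 3 parent=2 cost=12
4. q=(41,6) nearest=3 d=32 new=(13,6) → add node 4 parent=3 cost=16
5. q=(0,6) nearest=1 d=2 new=(0,6) → add node 5 parent=1 cost=6
6. q=(45,4) nearest=4 d=32 new=(17,4) → add node 6 parent=4 cost=20
7. q=(42,14) nearest=6 d=25 new=(21,8) → add node 7 parent=6 cost=24
8. q=(28,15) nearest=7 d=7 new=(25,12) → blocked by [20,25]×[11,16], reject
9. q=(5,1) nearest=0 d=3 new=(5,1) → add node 8 parent=0 cost=3
10. q=(41,0) nearest=7 d=20 new=(25,4) → add node 9 parent=7 cost=28
11. q=(37,6) nearest=9 d=12 new=(29,6) → add node 10 parent=9 cost=32
12. q=(23,15) nearest=7 d=7 new=(23,12) → blocked by [20,25]×[11,16], reject
13. q=(40,5) nearest=10 d=11 new=(33,5) → add node 11 parent=10 cost=36
14. q=(43,18) nearest=11 d=13 new=(37,9) → add node 12 parent=11 cost=40
15. q=(13,6) nearest=4 d=0 → coincident, reject
16. q=(27,1) nearest=9 d=3 new=(27,1) → add node 13 parent=9 cost=31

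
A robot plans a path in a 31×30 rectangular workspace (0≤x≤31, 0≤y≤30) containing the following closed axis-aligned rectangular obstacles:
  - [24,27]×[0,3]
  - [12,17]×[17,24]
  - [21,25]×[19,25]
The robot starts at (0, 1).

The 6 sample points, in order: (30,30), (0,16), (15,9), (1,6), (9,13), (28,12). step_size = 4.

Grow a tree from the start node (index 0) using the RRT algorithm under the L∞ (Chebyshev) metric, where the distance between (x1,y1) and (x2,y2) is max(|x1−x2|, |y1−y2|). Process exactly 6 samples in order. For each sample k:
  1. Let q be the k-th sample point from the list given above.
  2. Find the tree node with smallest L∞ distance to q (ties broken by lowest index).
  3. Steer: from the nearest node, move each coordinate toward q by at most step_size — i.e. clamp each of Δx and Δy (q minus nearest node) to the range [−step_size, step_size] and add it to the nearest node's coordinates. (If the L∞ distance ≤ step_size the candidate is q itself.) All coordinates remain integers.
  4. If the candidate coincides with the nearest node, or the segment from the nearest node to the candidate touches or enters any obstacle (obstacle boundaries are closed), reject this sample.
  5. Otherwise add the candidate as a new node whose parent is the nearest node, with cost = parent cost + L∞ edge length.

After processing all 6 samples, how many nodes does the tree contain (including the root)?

Node count: 7

1. q=(30,30) nearest=0 d=30 new=(4,5) → add node 1 parent=0 cost=4
2. q=(0,16) nearest=1 d=11 new=(0,9) → add node 2 parent=1 cost=8
3. q=(15,9) nearest=1 d=11 new=(8,9) → add node 3 parent=1 cost=8
4. q=(1,6) nearest=1 d=3 new=(1,6) → add node 4 parent=1 cost=7
5. q=(9,13) nearest=3 d=4 new=(9,13) → add node 5 parent=3 cost=12
6. q=(28,12) nearest=5 d=19 new=(13,12) → add node 6 parent=5 cost=16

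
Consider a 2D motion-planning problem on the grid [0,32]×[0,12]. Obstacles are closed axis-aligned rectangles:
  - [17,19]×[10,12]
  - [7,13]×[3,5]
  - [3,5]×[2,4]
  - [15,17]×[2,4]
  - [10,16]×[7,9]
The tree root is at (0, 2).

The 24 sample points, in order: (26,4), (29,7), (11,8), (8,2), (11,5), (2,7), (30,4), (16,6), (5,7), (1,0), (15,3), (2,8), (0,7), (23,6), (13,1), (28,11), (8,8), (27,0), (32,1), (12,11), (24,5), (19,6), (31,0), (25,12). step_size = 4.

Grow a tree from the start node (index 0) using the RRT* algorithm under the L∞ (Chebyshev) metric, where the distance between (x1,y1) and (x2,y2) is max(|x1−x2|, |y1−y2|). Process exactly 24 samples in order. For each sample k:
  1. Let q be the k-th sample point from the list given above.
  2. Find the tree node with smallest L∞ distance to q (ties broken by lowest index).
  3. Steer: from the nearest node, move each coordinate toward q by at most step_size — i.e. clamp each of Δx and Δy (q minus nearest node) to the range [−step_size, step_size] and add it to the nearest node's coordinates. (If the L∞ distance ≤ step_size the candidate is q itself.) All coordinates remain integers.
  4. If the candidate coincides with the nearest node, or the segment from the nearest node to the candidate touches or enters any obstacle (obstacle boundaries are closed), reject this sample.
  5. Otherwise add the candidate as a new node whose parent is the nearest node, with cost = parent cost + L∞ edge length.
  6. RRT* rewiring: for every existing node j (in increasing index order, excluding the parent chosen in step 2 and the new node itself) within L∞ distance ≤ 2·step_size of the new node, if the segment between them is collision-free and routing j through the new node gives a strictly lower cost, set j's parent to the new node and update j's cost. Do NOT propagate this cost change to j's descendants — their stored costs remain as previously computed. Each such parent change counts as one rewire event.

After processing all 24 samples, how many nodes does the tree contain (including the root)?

Node count: 10

1. q=(26,4) nearest=0 d=26 new=(4,4) → blocked by [3,5]×[2,4], reject
2. q=(29,7) nearest=0 d=29 new=(4,6) → add node 1 parent=0 cost=4
3. q=(11,8) nearest=1 d=7 new=(8,8) → add node 2 parent=1 cost=8
4. q=(8,2) nearest=1 d=4 new=(8,2) → blocked by [7,13]×[3,5], reject
5. q=(11,5) nearest=2 d=3 new=(11,5) → blocked by [7,13]×[3,5], reject
6. q=(2,7) nearest=1 d=2 new=(2,7) → add node 3 parent=1 cost=6
7. q=(30,4) nearest=2 d=22 new=(12,4) → blocked by [7,13]×[3,5], reject
8. q=(16,6) nearest=2 d=8 new=(12,6) → blocked by [10,16]×[7,9], reject
9. q=(5,7) nearest=1 d=1 new=(5,7) → add node 4 parent=1 cost=5
10. q=(1,0) nearest=0 d=2 new=(1,0) → add node 5 parent=0 cost=2
11. q=(15,3) nearest=2 d=7 new=(12,4) → blocked by [7,13]×[3,5], reject
12. q=(2,8) nearest=3 d=1 new=(2,8) → add node 6 parent=3 cost=7
13. q=(0,7) nearest=3 d=2 new=(0,7) → add node 7 parent=3 cost=8
14. q=(23,6) nearest=2 d=15 new=(12,6) → blocked by [10,16]×[7,9], reject
15. q=(13,1) nearest=2 d=7 new=(12,4) → blocked by [7,13]×[3,5], reject
16. q=(28,11) nearest=2 d=20 new=(12,11) → add node 8 parent=2 cost=12
17. q=(8,8) nearest=2 d=0 → coincident, reject
18. q=(27,0) nearest=8 d=15 new=(16,7) → blocked by [10,16]×[7,9], reject
19. q=(32,1) nearest=8 d=20 new=(16,7) → blocked by [10,16]×[7,9], reject
20. q=(12,11) nearest=8 d=0 → coincident, reject
21. q=(24,5) nearest=8 d=12 new=(16,7) → blocked by [10,16]×[7,9], reject
22. q=(19,6) nearest=8 d=7 new=(16,7) → blocked by [10,16]×[7,9], reject
23. q=(31,0) nearest=8 d=19 new=(16,7) → blocked by [10,16]×[7,9], reject
24. q=(25,12) nearest=8 d=13 new=(16,12) → add node 9 parent=8 cost=16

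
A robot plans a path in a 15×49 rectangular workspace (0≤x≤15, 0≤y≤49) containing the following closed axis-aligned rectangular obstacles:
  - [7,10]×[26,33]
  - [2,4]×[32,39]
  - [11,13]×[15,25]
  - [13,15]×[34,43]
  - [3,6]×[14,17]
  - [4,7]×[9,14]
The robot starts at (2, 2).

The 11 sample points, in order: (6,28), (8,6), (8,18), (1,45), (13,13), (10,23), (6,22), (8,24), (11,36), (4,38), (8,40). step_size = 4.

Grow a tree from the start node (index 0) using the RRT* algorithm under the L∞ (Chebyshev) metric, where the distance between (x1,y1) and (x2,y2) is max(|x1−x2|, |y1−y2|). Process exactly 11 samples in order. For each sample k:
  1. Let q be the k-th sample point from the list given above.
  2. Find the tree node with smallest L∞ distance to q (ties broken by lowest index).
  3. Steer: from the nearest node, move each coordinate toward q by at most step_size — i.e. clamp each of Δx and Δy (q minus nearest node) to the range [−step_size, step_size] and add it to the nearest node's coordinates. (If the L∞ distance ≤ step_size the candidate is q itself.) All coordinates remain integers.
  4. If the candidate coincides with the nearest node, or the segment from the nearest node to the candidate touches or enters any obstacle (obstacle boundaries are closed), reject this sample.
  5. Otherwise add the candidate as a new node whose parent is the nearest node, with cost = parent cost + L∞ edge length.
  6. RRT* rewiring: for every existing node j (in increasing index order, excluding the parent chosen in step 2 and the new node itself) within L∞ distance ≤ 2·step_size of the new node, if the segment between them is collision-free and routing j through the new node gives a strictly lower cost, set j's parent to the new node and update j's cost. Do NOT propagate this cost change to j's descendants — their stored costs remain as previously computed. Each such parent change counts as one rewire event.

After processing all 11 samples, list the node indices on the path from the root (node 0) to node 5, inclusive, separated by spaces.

Path: 0 1 3 4 5

1. q=(6,28) nearest=0 d=26 new=(6,6) → add node 1 parent=0 cost=4
2. q=(8,6) nearest=1 d=2 new=(8,6) → add node 2 parent=1 cost=6
3. q=(8,18) nearest=1 d=12 new=(8,10) → add node 3 parent=1 cost=8
4. q=(1,45) nearest=3 d=35 new=(4,14) → blocked by [3,6]×[14,17], reject
5. q=(13,13) nearest=3 d=5 new=(12,13) → add node 4 parent=3 cost=12
6. q=(10,23) nearest=4 d=10 new=(10,17) → blocked by [11,13]×[15,25], reject
7. q=(6,22) nearest=4 d=9 new=(8,17) → add node 5 parent=4 cost=16
8. q=(8,24) nearest=5 d=7 new=(8,21) → add node 6 parent=5 cost=20
9. q=(11,36) nearest=6 d=15 new=(11,25) → blocked by [11,13]×[15,25], reject
10. q=(4,38) nearest=6 d=17 new=(4,25) → add node 7 parent=6 cost=24
11. q=(8,40) nearest=7 d=15 new=(8,29) → blocked by [7,10]×[26,33], reject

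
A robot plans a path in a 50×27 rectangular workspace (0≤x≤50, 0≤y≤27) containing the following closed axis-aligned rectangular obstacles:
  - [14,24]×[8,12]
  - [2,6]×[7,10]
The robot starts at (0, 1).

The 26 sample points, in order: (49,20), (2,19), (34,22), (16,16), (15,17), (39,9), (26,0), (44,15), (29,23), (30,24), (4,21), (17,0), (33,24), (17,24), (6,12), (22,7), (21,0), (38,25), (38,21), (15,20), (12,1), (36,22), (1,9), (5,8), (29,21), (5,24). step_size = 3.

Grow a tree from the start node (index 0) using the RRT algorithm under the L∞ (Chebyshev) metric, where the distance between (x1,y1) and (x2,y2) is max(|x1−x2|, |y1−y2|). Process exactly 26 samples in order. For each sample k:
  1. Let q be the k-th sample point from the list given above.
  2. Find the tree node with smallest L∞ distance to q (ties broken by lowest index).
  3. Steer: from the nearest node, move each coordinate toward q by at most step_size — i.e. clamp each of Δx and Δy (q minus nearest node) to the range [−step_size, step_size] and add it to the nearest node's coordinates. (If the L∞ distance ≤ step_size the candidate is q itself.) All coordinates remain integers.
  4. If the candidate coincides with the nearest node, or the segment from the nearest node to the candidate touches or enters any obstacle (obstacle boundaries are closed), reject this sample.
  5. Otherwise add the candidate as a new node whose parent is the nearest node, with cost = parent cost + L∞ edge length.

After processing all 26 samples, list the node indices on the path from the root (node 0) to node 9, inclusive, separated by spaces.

Path: 0 1 2 3 4 5 9

1. q=(49,20) nearest=0 d=49 new=(3,4) → add node 1 parent=0 cost=3
2. q=(2,19) nearest=1 d=15 new=(2,7) → blocked by [2,6]×[7,10], reject
3. q=(34,22) nearest=1 d=31 new=(6,7) → blocked by [2,6]×[7,10], reject
4. q=(16,16) nearest=1 d=13 new=(6,7) → blocked by [2,6]×[7,10], reject
5. q=(15,17) nearest=1 d=13 new=(6,7) → blocked by [2,6]×[7,10], reject
6. q=(39,9) nearest=1 d=36 new=(6,7) → blocked by [2,6]×[7,10], reject
7. q=(26,0) nearest=1 d=23 new=(6,1) → add node 2 parent=1 cost=6
8. q=(44,15) nearest=2 d=38 new=(9,4) → add node 3 parent=2 cost=9
9. q=(29,23) nearest=3 d=20 new=(12,7) → add node 4 parent=3 cost=12
10. q=(30,24) nearest=4 d=18 new=(15,10) → blocked by [14,24]×[8,12], reject
11. q=(4,21) nearest=4 d=14 new=(9,10) → add node 5 parent=4 cost=15
12. q=(17,0) nearest=4 d=7 new=(15,4) → add node 6 parent=4 cost=15
13. q=(33,24) nearest=6 d=20 new=(18,7) → add node 7 parent=6 cost=18
14. q=(17,24) nearest=5 d=14 new=(12,13) → add node 8 parent=5 cost=18
15. q=(6,12) nearest=5 d=3 new=(6,12) → add node 9 parent=5 cost=18
16. q=(22,7) nearest=7 d=4 new=(21,7) → add node 10 parent=7 cost=21
17. q=(21,0) nearest=6 d=6 new=(18,1) → add node 11 parent=6 cost=18
18. q=(38,25) nearest=10 d=18 new=(24,10) → blocked by [14,24]×[8,12], reject
19. q=(38,21) nearest=10 d=17 new=(24,10) → blocked by [14,24]×[8,12], reject
20. q=(15,20) nearest=8 d=7 new=(15,16) → add node 12 parent=8 cost=21
21. q=(12,1) nearest=3 d=3 new=(12,1) → add node 13 parent=3 cost=12
22. q=(36,22) nearest=10 d=15 new=(24,10) → blocked by [14,24]×[8,12], reject
23. q=(1,9) nearest=1 d=5 new=(1,7) → add node 14 parent=1 cost=6
24. q=(5,8) nearest=1 d=4 new=(5,7) → blocked by [2,6]×[7,10], reject
25. q=(29,21) nearest=7 d=14 new=(21,10) → blocked by [14,24]×[8,12], reject
26. q=(5,24) nearest=12 d=10 new=(12,19) → add node 15 parent=12 cost=24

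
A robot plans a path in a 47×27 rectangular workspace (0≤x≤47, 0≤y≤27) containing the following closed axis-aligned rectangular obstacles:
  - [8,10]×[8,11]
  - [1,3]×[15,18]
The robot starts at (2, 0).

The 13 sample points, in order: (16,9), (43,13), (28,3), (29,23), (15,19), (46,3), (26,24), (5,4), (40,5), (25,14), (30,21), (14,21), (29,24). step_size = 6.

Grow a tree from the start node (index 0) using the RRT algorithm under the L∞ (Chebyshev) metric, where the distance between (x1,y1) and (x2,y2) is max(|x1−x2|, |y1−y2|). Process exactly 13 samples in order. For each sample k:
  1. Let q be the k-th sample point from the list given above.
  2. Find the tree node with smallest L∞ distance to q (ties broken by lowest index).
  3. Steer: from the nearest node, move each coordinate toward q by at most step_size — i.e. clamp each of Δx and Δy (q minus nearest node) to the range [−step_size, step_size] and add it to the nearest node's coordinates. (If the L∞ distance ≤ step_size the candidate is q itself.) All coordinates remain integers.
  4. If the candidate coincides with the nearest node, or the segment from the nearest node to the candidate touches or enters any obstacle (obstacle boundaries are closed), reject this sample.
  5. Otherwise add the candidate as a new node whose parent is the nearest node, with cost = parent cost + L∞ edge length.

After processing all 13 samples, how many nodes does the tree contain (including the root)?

Node count: 13

1. q=(16,9) nearest=0 d=14 new=(8,6) → add node 1 parent=0 cost=6
2. q=(43,13) nearest=1 d=35 new=(14,12) → blocked by [8,10]×[8,11], reject
3. q=(28,3) nearest=1 d=20 new=(14,3) → add node 2 parent=1 cost=12
4. q=(29,23) nearest=2 d=20 new=(20,9) → add node 3 parent=2 cost=18
5. q=(15,19) nearest=3 d=10 new=(15,15) → add node 4 parent=3 cost=24
6. q=(46,3) nearest=3 d=26 new=(26,3) → add node 5 parent=3 cost=24
7. q=(26,24) nearest=4 d=11 new=(21,21) → add node 6 parent=4 cost=30
8. q=(5,4) nearest=1 d=3 new=(5,4) → add node 7 parent=1 cost=9
9. q=(40,5) nearest=5 d=14 new=(32,5) → add node 8 parent=5 cost=30
10. q=(25,14) nearest=3 d=5 new=(25,14) → add node 9 parent=3 cost=23
11. q=(30,21) nearest=9 d=7 new=(30,20) → add node 10 parent=9 cost=29
12. q=(14,21) nearest=4 d=6 new=(14,21) → add node 11 parent=4 cost=30
13. q=(29,24) nearest=10 d=4 new=(29,24) → add node 12 parent=10 cost=33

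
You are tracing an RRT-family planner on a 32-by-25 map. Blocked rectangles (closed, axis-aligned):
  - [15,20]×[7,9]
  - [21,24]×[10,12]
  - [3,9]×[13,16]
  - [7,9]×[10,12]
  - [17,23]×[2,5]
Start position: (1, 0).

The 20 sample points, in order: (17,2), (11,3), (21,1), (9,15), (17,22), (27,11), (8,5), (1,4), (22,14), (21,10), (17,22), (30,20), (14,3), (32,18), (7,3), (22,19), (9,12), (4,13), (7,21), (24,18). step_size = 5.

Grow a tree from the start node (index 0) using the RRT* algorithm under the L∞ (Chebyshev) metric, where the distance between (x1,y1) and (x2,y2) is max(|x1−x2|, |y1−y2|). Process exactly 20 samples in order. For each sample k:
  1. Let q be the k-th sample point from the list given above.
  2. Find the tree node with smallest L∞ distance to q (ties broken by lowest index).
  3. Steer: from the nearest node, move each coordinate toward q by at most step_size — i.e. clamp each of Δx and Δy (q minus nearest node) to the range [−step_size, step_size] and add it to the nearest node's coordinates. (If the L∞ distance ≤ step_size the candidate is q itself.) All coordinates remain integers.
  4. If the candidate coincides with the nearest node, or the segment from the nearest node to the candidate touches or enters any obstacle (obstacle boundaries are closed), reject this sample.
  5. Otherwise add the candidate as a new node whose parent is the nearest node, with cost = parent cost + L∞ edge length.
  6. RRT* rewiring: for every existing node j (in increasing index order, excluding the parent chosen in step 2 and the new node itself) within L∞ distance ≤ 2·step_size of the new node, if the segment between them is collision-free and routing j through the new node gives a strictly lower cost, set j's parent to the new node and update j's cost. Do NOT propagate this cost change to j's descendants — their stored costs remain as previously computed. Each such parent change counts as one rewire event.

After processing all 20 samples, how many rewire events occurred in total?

Rewire events: 3

1. q=(17,2) nearest=0 d=16 new=(6,2) → add node 1 parent=0 cost=5
2. q=(11,3) nearest=1 d=5 new=(11,3) → add node 2 parent=1 cost=10
3. q=(21,1) nearest=2 d=10 new=(16,1) → add node 3 parent=2 cost=15
4. q=(9,15) nearest=2 d=12 new=(9,8) → add node 4 parent=2 cost=15
5. q=(17,22) nearest=4 d=14 new=(14,13) → add node 5 parent=4 cost=20
6. q=(27,11) nearest=3 d=11 new=(21,6) → blocked by [17,23]×[2,5], reject
7. q=(8,5) nearest=1 d=3 new=(8,5) → add node 6 parent=1 cost=8; rewire 4→6 (11<15); rewire 5→6 (16<20)
8. q=(1,4) nearest=0 d=4 new=(1,4) → add node 7 parent=0 cost=4
9. q=(22,14) nearest=5 d=8 new=(19,14) → add node 8 parent=5 cost=21
10. q=(21,10) nearest=8 d=4 new=(21,10) → blocked by [21,24]×[10,12], reject
11. q=(17,22) nearest=8 d=8 new=(17,19) → add node 9 parent=8 cost=26
12. q=(30,20) nearest=8 d=11 new=(24,19) → add node 10 parent=8 cost=26
13. q=(14,3) nearest=3 d=2 new=(14,3) → add node 11 parent=3 cost=17
14. q=(32,18) nearest=10 d=8 new=(29,18) → add node 12 parent=10 cost=31
15. q=(7,3) nearest=1 d=1 new=(7,3) → add node 13 parent=1 cost=6; rewire 11→13 (13<17)
16. q=(22,19) nearest=10 d=2 new=(22,19) → add node 14 parent=10 cost=28
17. q=(9,12) nearest=4 d=4 new=(9,12) → blocked by [7,9]×[10,12], reject
18. q=(4,13) nearest=4 d=5 new=(4,13) → blocked by [3,9]×[13,16], reject
19. q=(7,21) nearest=5 d=8 new=(9,18) → add node 15 parent=5 cost=21
20. q=(24,18) nearest=10 d=1 new=(24,18) → add node 16 parent=10 cost=27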